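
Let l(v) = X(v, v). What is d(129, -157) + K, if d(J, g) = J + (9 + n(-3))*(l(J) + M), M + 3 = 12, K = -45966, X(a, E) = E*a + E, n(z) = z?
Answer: 54837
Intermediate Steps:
X(a, E) = E + E*a
M = 9 (M = -3 + 12 = 9)
l(v) = v*(1 + v)
d(J, g) = 54 + J + 6*J*(1 + J) (d(J, g) = J + (9 - 3)*(J*(1 + J) + 9) = J + 6*(9 + J*(1 + J)) = J + (54 + 6*J*(1 + J)) = 54 + J + 6*J*(1 + J))
d(129, -157) + K = (54 + 129 + 6*129*(1 + 129)) - 45966 = (54 + 129 + 6*129*130) - 45966 = (54 + 129 + 100620) - 45966 = 100803 - 45966 = 54837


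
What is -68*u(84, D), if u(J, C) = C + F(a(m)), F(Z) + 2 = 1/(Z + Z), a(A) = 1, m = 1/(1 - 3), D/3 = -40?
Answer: 8262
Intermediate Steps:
D = -120 (D = 3*(-40) = -120)
m = -1/2 (m = 1/(-2) = -1/2 ≈ -0.50000)
F(Z) = -2 + 1/(2*Z) (F(Z) = -2 + 1/(Z + Z) = -2 + 1/(2*Z))
u(J, C) = -3/2 + C (u(J, C) = C + (-2 + (1/2)/1) = C + (-2 + (1/2)*1) = C + (-2 + 1/2) = C - 3/2 = -3/2 + C)
-68*u(84, D) = -68*(-3/2 - 120) = -68*(-243/2) = 8262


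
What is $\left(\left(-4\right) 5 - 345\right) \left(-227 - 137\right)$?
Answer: $132860$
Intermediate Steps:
$\left(\left(-4\right) 5 - 345\right) \left(-227 - 137\right) = \left(-20 - 345\right) \left(-364\right) = \left(-365\right) \left(-364\right) = 132860$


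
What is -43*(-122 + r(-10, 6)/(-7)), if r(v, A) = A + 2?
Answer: 37066/7 ≈ 5295.1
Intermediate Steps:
r(v, A) = 2 + A
-43*(-122 + r(-10, 6)/(-7)) = -43*(-122 + (2 + 6)/(-7)) = -43*(-122 + 8*(-⅐)) = -43*(-122 - 8/7) = -43*(-862/7) = 37066/7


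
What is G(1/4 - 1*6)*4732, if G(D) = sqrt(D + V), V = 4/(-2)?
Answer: 2366*I*sqrt(31) ≈ 13173.0*I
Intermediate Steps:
V = -2 (V = 4*(-1/2) = -2)
G(D) = sqrt(-2 + D) (G(D) = sqrt(D - 2) = sqrt(-2 + D))
G(1/4 - 1*6)*4732 = sqrt(-2 + (1/4 - 1*6))*4732 = sqrt(-2 + (1/4 - 6))*4732 = sqrt(-2 - 23/4)*4732 = sqrt(-31/4)*4732 = (I*sqrt(31)/2)*4732 = 2366*I*sqrt(31)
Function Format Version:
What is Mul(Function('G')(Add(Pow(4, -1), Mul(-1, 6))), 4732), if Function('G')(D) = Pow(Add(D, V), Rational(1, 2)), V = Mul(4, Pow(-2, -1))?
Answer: Mul(2366, I, Pow(31, Rational(1, 2))) ≈ Mul(13173., I)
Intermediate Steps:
V = -2 (V = Mul(4, Rational(-1, 2)) = -2)
Function('G')(D) = Pow(Add(-2, D), Rational(1, 2)) (Function('G')(D) = Pow(Add(D, -2), Rational(1, 2)) = Pow(Add(-2, D), Rational(1, 2)))
Mul(Function('G')(Add(Pow(4, -1), Mul(-1, 6))), 4732) = Mul(Pow(Add(-2, Add(Pow(4, -1), Mul(-1, 6))), Rational(1, 2)), 4732) = Mul(Pow(Add(-2, Add(Rational(1, 4), -6)), Rational(1, 2)), 4732) = Mul(Pow(Add(-2, Rational(-23, 4)), Rational(1, 2)), 4732) = Mul(Pow(Rational(-31, 4), Rational(1, 2)), 4732) = Mul(Mul(Rational(1, 2), I, Pow(31, Rational(1, 2))), 4732) = Mul(2366, I, Pow(31, Rational(1, 2)))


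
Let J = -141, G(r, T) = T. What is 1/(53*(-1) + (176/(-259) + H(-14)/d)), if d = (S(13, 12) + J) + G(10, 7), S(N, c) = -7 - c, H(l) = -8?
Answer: -39627/2125087 ≈ -0.018647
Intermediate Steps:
d = -153 (d = ((-7 - 1*12) - 141) + 7 = ((-7 - 12) - 141) + 7 = (-19 - 141) + 7 = -160 + 7 = -153)
1/(53*(-1) + (176/(-259) + H(-14)/d)) = 1/(53*(-1) + (176/(-259) - 8/(-153))) = 1/(-53 + (176*(-1/259) - 8*(-1/153))) = 1/(-53 + (-176/259 + 8/153)) = 1/(-53 - 24856/39627) = 1/(-2125087/39627) = -39627/2125087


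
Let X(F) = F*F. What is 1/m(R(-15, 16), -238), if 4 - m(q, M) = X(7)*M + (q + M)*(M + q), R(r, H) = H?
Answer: -1/37618 ≈ -2.6583e-5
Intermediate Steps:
X(F) = F²
m(q, M) = 4 - (M + q)² - 49*M (m(q, M) = 4 - (7²*M + (q + M)*(M + q)) = 4 - (49*M + (M + q)*(M + q)) = 4 - (49*M + (M + q)²) = 4 - ((M + q)² + 49*M) = 4 + (-(M + q)² - 49*M) = 4 - (M + q)² - 49*M)
1/m(R(-15, 16), -238) = 1/(4 - (-238 + 16)² - 49*(-238)) = 1/(4 - 1*(-222)² + 11662) = 1/(4 - 1*49284 + 11662) = 1/(4 - 49284 + 11662) = 1/(-37618) = -1/37618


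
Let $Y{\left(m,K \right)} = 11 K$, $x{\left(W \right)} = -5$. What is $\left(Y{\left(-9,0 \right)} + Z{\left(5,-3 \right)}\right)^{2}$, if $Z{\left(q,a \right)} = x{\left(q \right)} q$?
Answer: $625$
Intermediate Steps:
$Z{\left(q,a \right)} = - 5 q$
$\left(Y{\left(-9,0 \right)} + Z{\left(5,-3 \right)}\right)^{2} = \left(11 \cdot 0 - 25\right)^{2} = \left(0 - 25\right)^{2} = \left(-25\right)^{2} = 625$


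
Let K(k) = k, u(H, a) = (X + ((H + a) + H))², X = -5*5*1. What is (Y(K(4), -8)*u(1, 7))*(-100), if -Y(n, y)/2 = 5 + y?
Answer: -153600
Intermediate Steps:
X = -25 (X = -25*1 = -25)
u(H, a) = (-25 + a + 2*H)² (u(H, a) = (-25 + ((H + a) + H))² = (-25 + (a + 2*H))² = (-25 + a + 2*H)²)
Y(n, y) = -10 - 2*y (Y(n, y) = -2*(5 + y) = -10 - 2*y)
(Y(K(4), -8)*u(1, 7))*(-100) = ((-10 - 2*(-8))*(-25 + 7 + 2*1)²)*(-100) = ((-10 + 16)*(-25 + 7 + 2)²)*(-100) = (6*(-16)²)*(-100) = (6*256)*(-100) = 1536*(-100) = -153600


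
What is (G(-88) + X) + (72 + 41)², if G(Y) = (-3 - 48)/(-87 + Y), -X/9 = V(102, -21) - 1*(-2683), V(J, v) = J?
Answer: -2151749/175 ≈ -12296.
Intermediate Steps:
X = -25065 (X = -9*(102 - 1*(-2683)) = -9*(102 + 2683) = -9*2785 = -25065)
G(Y) = -51/(-87 + Y)
(G(-88) + X) + (72 + 41)² = (-51/(-87 - 88) - 25065) + (72 + 41)² = (-51/(-175) - 25065) + 113² = (-51*(-1/175) - 25065) + 12769 = (51/175 - 25065) + 12769 = -4386324/175 + 12769 = -2151749/175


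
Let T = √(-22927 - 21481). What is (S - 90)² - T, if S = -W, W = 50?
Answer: 19600 - 2*I*√11102 ≈ 19600.0 - 210.73*I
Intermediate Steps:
S = -50 (S = -1*50 = -50)
T = 2*I*√11102 (T = √(-44408) = 2*I*√11102 ≈ 210.73*I)
(S - 90)² - T = (-50 - 90)² - 2*I*√11102 = (-140)² - 2*I*√11102 = 19600 - 2*I*√11102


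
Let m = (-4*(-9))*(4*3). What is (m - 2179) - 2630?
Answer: -4377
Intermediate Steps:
m = 432 (m = 36*12 = 432)
(m - 2179) - 2630 = (432 - 2179) - 2630 = -1747 - 2630 = -4377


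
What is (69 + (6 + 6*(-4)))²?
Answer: 2601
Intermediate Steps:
(69 + (6 + 6*(-4)))² = (69 + (6 - 24))² = (69 - 18)² = 51² = 2601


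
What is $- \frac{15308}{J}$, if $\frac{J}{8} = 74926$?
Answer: $- \frac{3827}{149852} \approx -0.025539$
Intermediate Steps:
$J = 599408$ ($J = 8 \cdot 74926 = 599408$)
$- \frac{15308}{J} = - \frac{15308}{599408} = \left(-15308\right) \frac{1}{599408} = - \frac{3827}{149852}$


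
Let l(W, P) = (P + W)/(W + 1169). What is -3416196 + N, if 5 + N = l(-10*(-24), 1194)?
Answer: -4813425775/1409 ≈ -3.4162e+6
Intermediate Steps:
l(W, P) = (P + W)/(1169 + W)
N = -5611/1409 (N = -5 + (1194 - 10*(-24))/(1169 - 10*(-24)) = -5 + (1194 + 240)/(1169 + 240) = -5 + 1434/1409 = -5611/1409 ≈ -3.9823)
-3416196 + N = -3416196 - 5611/1409 = -4813425775/1409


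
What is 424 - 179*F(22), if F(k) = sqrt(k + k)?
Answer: 424 - 358*sqrt(11) ≈ -763.35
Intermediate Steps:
F(k) = sqrt(2)*sqrt(k) (F(k) = sqrt(2*k) = sqrt(2)*sqrt(k))
424 - 179*F(22) = 424 - 179*sqrt(2)*sqrt(22) = 424 - 358*sqrt(11)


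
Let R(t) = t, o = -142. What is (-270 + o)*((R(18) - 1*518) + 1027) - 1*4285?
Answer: -221409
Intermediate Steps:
(-270 + o)*((R(18) - 1*518) + 1027) - 1*4285 = (-270 - 142)*((18 - 1*518) + 1027) - 1*4285 = -412*((18 - 518) + 1027) - 4285 = -412*(-500 + 1027) - 4285 = -412*527 - 4285 = -217124 - 4285 = -221409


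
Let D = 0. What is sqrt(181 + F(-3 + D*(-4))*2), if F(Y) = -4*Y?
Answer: sqrt(205) ≈ 14.318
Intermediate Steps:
sqrt(181 + F(-3 + D*(-4))*2) = sqrt(181 - 4*(-3 + 0*(-4))*2) = sqrt(181 - 4*(-3 + 0)*2) = sqrt(181 - 4*(-3)*2) = sqrt(181 + 12*2) = sqrt(181 + 24) = sqrt(205)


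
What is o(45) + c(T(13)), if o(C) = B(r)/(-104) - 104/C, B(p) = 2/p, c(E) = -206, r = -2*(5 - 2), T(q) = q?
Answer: -974881/4680 ≈ -208.31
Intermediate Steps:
r = -6 (r = -2*3 = -6)
o(C) = 1/312 - 104/C (o(C) = (2/(-6))/(-104) - 104/C = (2*(-1/6))*(-1/104) - 104/C = -1/3*(-1/104) - 104/C = 1/312 - 104/C)
o(45) + c(T(13)) = (1/312)*(-32448 + 45)/45 - 206 = (1/312)*(1/45)*(-32403) - 206 = -10801/4680 - 206 = -974881/4680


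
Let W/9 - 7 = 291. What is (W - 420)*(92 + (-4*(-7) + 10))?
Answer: 294060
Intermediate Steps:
W = 2682 (W = 63 + 9*291 = 63 + 2619 = 2682)
(W - 420)*(92 + (-4*(-7) + 10)) = (2682 - 420)*(92 + (-4*(-7) + 10)) = 2262*(92 + (28 + 10)) = 2262*(92 + 38) = 2262*130 = 294060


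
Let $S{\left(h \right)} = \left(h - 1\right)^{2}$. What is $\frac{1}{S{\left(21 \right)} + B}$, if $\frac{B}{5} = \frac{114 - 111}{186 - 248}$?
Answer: $\frac{62}{24785} \approx 0.0025015$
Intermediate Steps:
$S{\left(h \right)} = \left(-1 + h\right)^{2}$
$B = - \frac{15}{62}$ ($B = 5 \frac{114 - 111}{186 - 248} = 5 \frac{3}{-62} = 5 \cdot 3 \left(- \frac{1}{62}\right) = 5 \left(- \frac{3}{62}\right) = - \frac{15}{62} \approx -0.24194$)
$\frac{1}{S{\left(21 \right)} + B} = \frac{1}{\left(-1 + 21\right)^{2} - \frac{15}{62}} = \frac{1}{20^{2} - \frac{15}{62}} = \frac{1}{400 - \frac{15}{62}} = \frac{1}{\frac{24785}{62}} = \frac{62}{24785}$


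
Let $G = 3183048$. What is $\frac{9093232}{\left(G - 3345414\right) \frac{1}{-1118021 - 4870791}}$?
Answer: $\frac{27228828460192}{81183} \approx 3.354 \cdot 10^{8}$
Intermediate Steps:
$\frac{9093232}{\left(G - 3345414\right) \frac{1}{-1118021 - 4870791}} = \frac{9093232}{\left(3183048 - 3345414\right) \frac{1}{-1118021 - 4870791}} = \frac{9093232}{\left(-162366\right) \frac{1}{-5988812}} = \frac{9093232}{\left(-162366\right) \left(- \frac{1}{5988812}\right)} = \frac{9093232}{\frac{81183}{2994406}} = 9093232 \cdot \frac{2994406}{81183} = \frac{27228828460192}{81183}$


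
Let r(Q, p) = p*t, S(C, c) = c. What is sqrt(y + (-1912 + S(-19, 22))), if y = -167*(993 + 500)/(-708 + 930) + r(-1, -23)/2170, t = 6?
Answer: I*sqrt(174819532585110)/240870 ≈ 54.892*I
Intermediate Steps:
r(Q, p) = 6*p (r(Q, p) = p*6 = 6*p)
y = -270539453/240870 (y = -167*(993 + 500)/(-708 + 930) + (6*(-23))/2170 = -167/(222/1493) - 138*1/2170 = -167/(222*(1/1493)) - 69/1085 = -167/222/1493 - 69/1085 = -167*1493/222 - 69/1085 = -249331/222 - 69/1085 = -270539453/240870 ≈ -1123.2)
sqrt(y + (-1912 + S(-19, 22))) = sqrt(-270539453/240870 + (-1912 + 22)) = sqrt(-270539453/240870 - 1890) = sqrt(-725783753/240870) = I*sqrt(174819532585110)/240870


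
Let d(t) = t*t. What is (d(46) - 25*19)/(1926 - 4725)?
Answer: -547/933 ≈ -0.58628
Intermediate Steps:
d(t) = t**2
(d(46) - 25*19)/(1926 - 4725) = (46**2 - 25*19)/(1926 - 4725) = (2116 - 475)/(-2799) = 1641*(-1/2799) = -547/933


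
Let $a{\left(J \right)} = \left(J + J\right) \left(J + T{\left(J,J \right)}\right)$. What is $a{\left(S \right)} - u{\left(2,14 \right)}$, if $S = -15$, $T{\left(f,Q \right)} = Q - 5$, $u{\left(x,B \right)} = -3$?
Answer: $1053$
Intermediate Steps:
$T{\left(f,Q \right)} = -5 + Q$ ($T{\left(f,Q \right)} = Q - 5 = -5 + Q$)
$a{\left(J \right)} = 2 J \left(-5 + 2 J\right)$ ($a{\left(J \right)} = \left(J + J\right) \left(J + \left(-5 + J\right)\right) = 2 J \left(-5 + 2 J\right)$)
$a{\left(S \right)} - u{\left(2,14 \right)} = 2 \left(-15\right) \left(-5 + 2 \left(-15\right)\right) - -3 = 2 \left(-15\right) \left(-5 - 30\right) + 3 = 2 \left(-15\right) \left(-35\right) + 3 = 1050 + 3 = 1053$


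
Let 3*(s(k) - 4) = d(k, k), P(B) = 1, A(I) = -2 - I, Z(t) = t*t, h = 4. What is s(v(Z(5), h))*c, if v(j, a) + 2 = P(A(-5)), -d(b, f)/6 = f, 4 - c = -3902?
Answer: 23436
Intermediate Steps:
Z(t) = t²
c = 3906 (c = 4 - 1*(-3902) = 4 + 3902 = 3906)
d(b, f) = -6*f
v(j, a) = -1 (v(j, a) = -2 + 1 = -1)
s(k) = 4 - 2*k (s(k) = 4 + (-6*k)/3 = 4 - 2*k)
s(v(Z(5), h))*c = (4 - 2*(-1))*3906 = (4 + 2)*3906 = 6*3906 = 23436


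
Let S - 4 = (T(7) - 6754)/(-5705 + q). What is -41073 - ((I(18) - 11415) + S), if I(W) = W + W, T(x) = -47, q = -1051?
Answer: -66882163/2252 ≈ -29699.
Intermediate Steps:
I(W) = 2*W
S = 11275/2252 (S = 4 + (-47 - 6754)/(-5705 - 1051) = 4 - 6801/(-6756) = 4 - 6801*(-1/6756) = 4 + 2267/2252 = 11275/2252 ≈ 5.0067)
-41073 - ((I(18) - 11415) + S) = -41073 - ((2*18 - 11415) + 11275/2252) = -41073 - ((36 - 11415) + 11275/2252) = -41073 - (-11379 + 11275/2252) = -41073 - 1*(-25614233/2252) = -41073 + 25614233/2252 = -66882163/2252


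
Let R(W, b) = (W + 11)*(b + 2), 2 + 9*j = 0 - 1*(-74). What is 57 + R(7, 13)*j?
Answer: 2217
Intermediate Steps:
j = 8 (j = -2/9 + (0 - 1*(-74))/9 = -2/9 + (0 + 74)/9 = -2/9 + (⅑)*74 = -2/9 + 74/9 = 8)
R(W, b) = (2 + b)*(11 + W) (R(W, b) = (11 + W)*(2 + b) = (2 + b)*(11 + W))
57 + R(7, 13)*j = 57 + (22 + 2*7 + 11*13 + 7*13)*8 = 57 + (22 + 14 + 143 + 91)*8 = 57 + 270*8 = 57 + 2160 = 2217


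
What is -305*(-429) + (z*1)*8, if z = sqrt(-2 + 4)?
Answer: 130845 + 8*sqrt(2) ≈ 1.3086e+5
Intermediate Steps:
z = sqrt(2) ≈ 1.4142
-305*(-429) + (z*1)*8 = -305*(-429) + (sqrt(2)*1)*8 = 130845 + sqrt(2)*8 = 130845 + 8*sqrt(2)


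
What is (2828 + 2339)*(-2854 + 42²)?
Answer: -5632030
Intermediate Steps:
(2828 + 2339)*(-2854 + 42²) = 5167*(-2854 + 1764) = 5167*(-1090) = -5632030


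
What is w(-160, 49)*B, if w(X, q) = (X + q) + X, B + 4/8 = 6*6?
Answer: -19241/2 ≈ -9620.5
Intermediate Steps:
B = 71/2 (B = -½ + 6*6 = -½ + 36 = 71/2 ≈ 35.500)
w(X, q) = q + 2*X
w(-160, 49)*B = (49 + 2*(-160))*(71/2) = (49 - 320)*(71/2) = -271*71/2 = -19241/2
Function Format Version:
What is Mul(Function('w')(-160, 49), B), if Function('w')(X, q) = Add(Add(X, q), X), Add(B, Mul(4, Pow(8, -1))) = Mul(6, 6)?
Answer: Rational(-19241, 2) ≈ -9620.5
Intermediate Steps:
B = Rational(71, 2) (B = Add(Rational(-1, 2), Mul(6, 6)) = Add(Rational(-1, 2), 36) = Rational(71, 2) ≈ 35.500)
Function('w')(X, q) = Add(q, Mul(2, X))
Mul(Function('w')(-160, 49), B) = Mul(Add(49, Mul(2, -160)), Rational(71, 2)) = Mul(Add(49, -320), Rational(71, 2)) = Mul(-271, Rational(71, 2)) = Rational(-19241, 2)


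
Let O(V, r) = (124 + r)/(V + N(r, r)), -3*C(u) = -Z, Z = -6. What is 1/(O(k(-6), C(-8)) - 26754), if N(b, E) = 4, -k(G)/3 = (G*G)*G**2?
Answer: -1942/51956329 ≈ -3.7378e-5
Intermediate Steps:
k(G) = -3*G**4 (k(G) = -3*G*G*G**2 = -3*G**2*G**2 = -3*G**4)
C(u) = -2 (C(u) = -(-1)*(-6)/3 = -1/3*6 = -2)
O(V, r) = (124 + r)/(4 + V) (O(V, r) = (124 + r)/(V + 4) = (124 + r)/(4 + V))
1/(O(k(-6), C(-8)) - 26754) = 1/((124 - 2)/(4 - 3*(-6)**4) - 26754) = 1/(122/(4 - 3*1296) - 26754) = 1/(122/(4 - 3888) - 26754) = 1/(122/(-3884) - 26754) = 1/(-1/3884*122 - 26754) = 1/(-61/1942 - 26754) = 1/(-51956329/1942) = -1942/51956329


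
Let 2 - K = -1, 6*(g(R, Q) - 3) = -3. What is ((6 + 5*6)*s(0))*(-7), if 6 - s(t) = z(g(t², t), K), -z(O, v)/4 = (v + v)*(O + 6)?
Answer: -52920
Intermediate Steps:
g(R, Q) = 5/2 (g(R, Q) = 3 + (⅙)*(-3) = 3 - ½ = 5/2)
K = 3 (K = 2 - 1*(-1) = 2 + 1 = 3)
z(O, v) = -8*v*(6 + O) (z(O, v) = -4*(v + v)*(O + 6) = -4*2*v*(6 + O) = -8*v*(6 + O))
s(t) = 210 (s(t) = 6 - (-8)*3*(6 + 5/2) = 6 - (-8)*3*17/2 = 6 - 1*(-204) = 6 + 204 = 210)
((6 + 5*6)*s(0))*(-7) = ((6 + 5*6)*210)*(-7) = ((6 + 30)*210)*(-7) = (36*210)*(-7) = 7560*(-7) = -52920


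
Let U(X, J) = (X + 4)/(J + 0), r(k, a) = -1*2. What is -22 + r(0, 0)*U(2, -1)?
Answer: -10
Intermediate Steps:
r(k, a) = -2
U(X, J) = (4 + X)/J
-22 + r(0, 0)*U(2, -1) = -22 - 2*(4 + 2)/(-1) = -22 - (-2)*6 = -22 - 2*(-6) = -22 + 12 = -10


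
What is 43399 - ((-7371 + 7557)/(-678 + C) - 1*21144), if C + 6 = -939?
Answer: 34917825/541 ≈ 64543.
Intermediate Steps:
C = -945 (C = -6 - 939 = -945)
43399 - ((-7371 + 7557)/(-678 + C) - 1*21144) = 43399 - ((-7371 + 7557)/(-678 - 945) - 1*21144) = 43399 - (186/(-1623) - 21144) = 43399 - (186*(-1/1623) - 21144) = 43399 - (-62/541 - 21144) = 43399 - 1*(-11438966/541) = 43399 + 11438966/541 = 34917825/541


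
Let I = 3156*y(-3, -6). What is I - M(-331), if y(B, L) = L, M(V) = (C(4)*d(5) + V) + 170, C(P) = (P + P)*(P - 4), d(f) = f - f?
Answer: -18775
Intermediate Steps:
d(f) = 0
C(P) = 2*P*(-4 + P) (C(P) = (2*P)*(-4 + P) = 2*P*(-4 + P))
M(V) = 170 + V (M(V) = ((2*4*(-4 + 4))*0 + V) + 170 = ((2*4*0)*0 + V) + 170 = (0*0 + V) + 170 = (0 + V) + 170 = V + 170 = 170 + V)
I = -18936 (I = 3156*(-6) = -18936)
I - M(-331) = -18936 - (170 - 331) = -18936 - 1*(-161) = -18936 + 161 = -18775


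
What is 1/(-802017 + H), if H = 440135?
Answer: -1/361882 ≈ -2.7633e-6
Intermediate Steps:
1/(-802017 + H) = 1/(-802017 + 440135) = 1/(-361882) = -1/361882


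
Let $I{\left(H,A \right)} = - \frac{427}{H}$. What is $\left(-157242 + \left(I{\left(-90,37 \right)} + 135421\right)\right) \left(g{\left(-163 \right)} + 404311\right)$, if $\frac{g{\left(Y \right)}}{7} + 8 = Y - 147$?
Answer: $- \frac{157895804071}{18} \approx -8.772 \cdot 10^{9}$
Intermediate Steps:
$g{\left(Y \right)} = -1085 + 7 Y$ ($g{\left(Y \right)} = -56 + 7 \left(Y - 147\right) = -56 + 7 \left(-147 + Y\right) = -56 + \left(-1029 + 7 Y\right) = -1085 + 7 Y$)
$\left(-157242 + \left(I{\left(-90,37 \right)} + 135421\right)\right) \left(g{\left(-163 \right)} + 404311\right) = \left(-157242 + \left(- \frac{427}{-90} + 135421\right)\right) \left(\left(-1085 + 7 \left(-163\right)\right) + 404311\right) = \left(-157242 + \left(\left(-427\right) \left(- \frac{1}{90}\right) + 135421\right)\right) \left(\left(-1085 - 1141\right) + 404311\right) = \left(-157242 + \left(\frac{427}{90} + 135421\right)\right) \left(-2226 + 404311\right) = \left(-157242 + \frac{12188317}{90}\right) 402085 = \left(- \frac{1963463}{90}\right) 402085 = - \frac{157895804071}{18}$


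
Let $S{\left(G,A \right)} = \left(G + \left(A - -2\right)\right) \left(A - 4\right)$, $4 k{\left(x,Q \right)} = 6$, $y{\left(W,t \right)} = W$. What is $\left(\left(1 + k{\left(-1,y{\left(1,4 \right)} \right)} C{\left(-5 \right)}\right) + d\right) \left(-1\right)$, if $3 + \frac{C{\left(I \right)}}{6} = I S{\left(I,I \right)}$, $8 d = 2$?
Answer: $\frac{13063}{4} \approx 3265.8$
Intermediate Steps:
$k{\left(x,Q \right)} = \frac{3}{2}$ ($k{\left(x,Q \right)} = \frac{1}{4} \cdot 6 = \frac{3}{2}$)
$S{\left(G,A \right)} = \left(-4 + A\right) \left(2 + A + G\right)$ ($S{\left(G,A \right)} = \left(G + \left(A + 2\right)\right) \left(-4 + A\right) = \left(G + \left(2 + A\right)\right) \left(-4 + A\right) = \left(2 + A + G\right) \left(-4 + A\right) = \left(-4 + A\right) \left(2 + A + G\right)$)
$d = \frac{1}{4}$ ($d = \frac{1}{8} \cdot 2 = \frac{1}{4} \approx 0.25$)
$C{\left(I \right)} = -18 + 6 I \left(-8 - 6 I + 2 I^{2}\right)$ ($C{\left(I \right)} = -18 + 6 I \left(-8 + I^{2} - 4 I - 2 I + I I\right) = -18 + 6 I \left(-8 + I^{2} - 4 I - 2 I + I^{2}\right) = -18 + 6 I \left(-8 - 6 I + 2 I^{2}\right)$)
$\left(\left(1 + k{\left(-1,y{\left(1,4 \right)} \right)} C{\left(-5 \right)}\right) + d\right) \left(-1\right) = \left(\left(1 + \frac{3 \left(-18 + 12 \left(-5\right) \left(-4 + \left(-5\right)^{2} - -15\right)\right)}{2}\right) + \frac{1}{4}\right) \left(-1\right) = \left(\left(1 + \frac{3 \left(-18 + 12 \left(-5\right) \left(-4 + 25 + 15\right)\right)}{2}\right) + \frac{1}{4}\right) \left(-1\right) = \left(\left(1 + \frac{3 \left(-18 + 12 \left(-5\right) 36\right)}{2}\right) + \frac{1}{4}\right) \left(-1\right) = \left(\left(1 + \frac{3 \left(-18 - 2160\right)}{2}\right) + \frac{1}{4}\right) \left(-1\right) = \left(\left(1 + \frac{3}{2} \left(-2178\right)\right) + \frac{1}{4}\right) \left(-1\right) = \left(\left(1 - 3267\right) + \frac{1}{4}\right) \left(-1\right) = \left(-3266 + \frac{1}{4}\right) \left(-1\right) = \left(- \frac{13063}{4}\right) \left(-1\right) = \frac{13063}{4}$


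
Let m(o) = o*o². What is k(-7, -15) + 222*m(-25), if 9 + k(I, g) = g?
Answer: -3468774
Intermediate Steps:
k(I, g) = -9 + g
m(o) = o³
k(-7, -15) + 222*m(-25) = (-9 - 15) + 222*(-25)³ = -24 + 222*(-15625) = -24 - 3468750 = -3468774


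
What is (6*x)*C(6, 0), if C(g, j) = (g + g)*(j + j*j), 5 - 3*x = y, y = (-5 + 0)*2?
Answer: 0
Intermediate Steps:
y = -10 (y = -5*2 = -10)
x = 5 (x = 5/3 - 1/3*(-10) = 5/3 + 10/3 = 5)
C(g, j) = 2*g*(j + j**2) (C(g, j) = (2*g)*(j + j**2) = 2*g*(j + j**2))
(6*x)*C(6, 0) = (6*5)*(2*6*0*(1 + 0)) = 30*(2*6*0*1) = 30*0 = 0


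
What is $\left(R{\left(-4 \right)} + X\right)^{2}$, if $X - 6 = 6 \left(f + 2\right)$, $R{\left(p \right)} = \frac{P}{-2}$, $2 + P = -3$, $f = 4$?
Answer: $\frac{7921}{4} \approx 1980.3$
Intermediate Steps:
$P = -5$ ($P = -2 - 3 = -5$)
$R{\left(p \right)} = \frac{5}{2}$ ($R{\left(p \right)} = - \frac{5}{-2} = \left(-5\right) \left(- \frac{1}{2}\right) = \frac{5}{2}$)
$X = 42$ ($X = 6 + 6 \left(4 + 2\right) = 6 + 6 \cdot 6 = 6 + 36 = 42$)
$\left(R{\left(-4 \right)} + X\right)^{2} = \left(\frac{5}{2} + 42\right)^{2} = \left(\frac{89}{2}\right)^{2} = \frac{7921}{4}$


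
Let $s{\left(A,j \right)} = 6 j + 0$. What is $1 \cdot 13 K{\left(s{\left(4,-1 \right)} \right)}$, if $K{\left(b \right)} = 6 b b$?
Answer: $2808$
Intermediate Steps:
$s{\left(A,j \right)} = 6 j$
$K{\left(b \right)} = 6 b^{2}$
$1 \cdot 13 K{\left(s{\left(4,-1 \right)} \right)} = 1 \cdot 13 \cdot 6 \left(6 \left(-1\right)\right)^{2} = 13 \cdot 6 \left(-6\right)^{2} = 13 \cdot 6 \cdot 36 = 13 \cdot 216 = 2808$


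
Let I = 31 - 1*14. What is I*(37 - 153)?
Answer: -1972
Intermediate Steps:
I = 17 (I = 31 - 14 = 17)
I*(37 - 153) = 17*(37 - 153) = 17*(-116) = -1972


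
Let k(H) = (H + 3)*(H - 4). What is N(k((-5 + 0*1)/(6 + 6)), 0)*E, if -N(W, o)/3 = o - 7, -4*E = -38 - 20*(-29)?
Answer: -5691/2 ≈ -2845.5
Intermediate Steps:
E = -271/2 (E = -(-38 - 20*(-29))/4 = -(-38 + 580)/4 = -¼*542 = -271/2 ≈ -135.50)
k(H) = (-4 + H)*(3 + H) (k(H) = (3 + H)*(-4 + H) = (-4 + H)*(3 + H))
N(W, o) = 21 - 3*o (N(W, o) = -3*(o - 7) = -3*(-7 + o) = 21 - 3*o)
N(k((-5 + 0*1)/(6 + 6)), 0)*E = (21 - 3*0)*(-271/2) = (21 + 0)*(-271/2) = 21*(-271/2) = -5691/2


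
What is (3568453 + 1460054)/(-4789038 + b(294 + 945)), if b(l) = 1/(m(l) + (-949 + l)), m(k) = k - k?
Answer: -1458267030/1388821019 ≈ -1.0500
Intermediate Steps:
m(k) = 0
b(l) = 1/(-949 + l) (b(l) = 1/(0 + (-949 + l)) = 1/(-949 + l))
(3568453 + 1460054)/(-4789038 + b(294 + 945)) = (3568453 + 1460054)/(-4789038 + 1/(-949 + (294 + 945))) = 5028507/(-4789038 + 1/(-949 + 1239)) = 5028507/(-4789038 + 1/290) = 5028507/(-1388821019/290) = 5028507*(-290/1388821019) = -1458267030/1388821019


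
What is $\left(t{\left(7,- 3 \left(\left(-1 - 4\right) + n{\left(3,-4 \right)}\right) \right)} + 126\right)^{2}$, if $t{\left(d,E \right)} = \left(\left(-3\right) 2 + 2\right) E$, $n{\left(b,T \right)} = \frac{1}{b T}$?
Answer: $4225$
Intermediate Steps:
$n{\left(b,T \right)} = \frac{1}{T b}$
$t{\left(d,E \right)} = - 4 E$ ($t{\left(d,E \right)} = \left(-6 + 2\right) E = - 4 E$)
$\left(t{\left(7,- 3 \left(\left(-1 - 4\right) + n{\left(3,-4 \right)}\right) \right)} + 126\right)^{2} = \left(- 4 \left(- 3 \left(\left(-1 - 4\right) + \frac{1}{\left(-4\right) 3}\right)\right) + 126\right)^{2} = \left(- 4 \left(- 3 \left(\left(-1 - 4\right) - \frac{1}{12}\right)\right) + 126\right)^{2} = \left(- 4 \left(- 3 \left(-5 - \frac{1}{12}\right)\right) + 126\right)^{2} = \left(- 4 \left(\left(-3\right) \left(- \frac{61}{12}\right)\right) + 126\right)^{2} = \left(\left(-4\right) \frac{61}{4} + 126\right)^{2} = \left(-61 + 126\right)^{2} = 65^{2} = 4225$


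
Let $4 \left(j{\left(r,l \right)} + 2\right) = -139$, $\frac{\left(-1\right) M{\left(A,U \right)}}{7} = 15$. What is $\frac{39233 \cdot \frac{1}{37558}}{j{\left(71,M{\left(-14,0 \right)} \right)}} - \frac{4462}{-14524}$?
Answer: $\frac{5588884411}{20046845406} \approx 0.27879$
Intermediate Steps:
$M{\left(A,U \right)} = -105$ ($M{\left(A,U \right)} = \left(-7\right) 15 = -105$)
$j{\left(r,l \right)} = - \frac{147}{4}$ ($j{\left(r,l \right)} = -2 + \frac{1}{4} \left(-139\right) = -2 - \frac{139}{4} = - \frac{147}{4}$)
$\frac{39233 \cdot \frac{1}{37558}}{j{\left(71,M{\left(-14,0 \right)} \right)}} - \frac{4462}{-14524} = \frac{39233 \cdot \frac{1}{37558}}{- \frac{147}{4}} - \frac{4462}{-14524} = 39233 \cdot \frac{1}{37558} \left(- \frac{4}{147}\right) - - \frac{2231}{7262} = \frac{39233}{37558} \left(- \frac{4}{147}\right) + \frac{2231}{7262} = - \frac{78466}{2760513} + \frac{2231}{7262} = \frac{5588884411}{20046845406}$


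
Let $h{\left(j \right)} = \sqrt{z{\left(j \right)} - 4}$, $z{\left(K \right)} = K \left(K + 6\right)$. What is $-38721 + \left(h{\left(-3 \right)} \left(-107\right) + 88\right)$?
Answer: $-38633 - 107 i \sqrt{13} \approx -38633.0 - 385.79 i$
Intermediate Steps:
$z{\left(K \right)} = K \left(6 + K\right)$
$h{\left(j \right)} = \sqrt{-4 + j \left(6 + j\right)}$ ($h{\left(j \right)} = \sqrt{j \left(6 + j\right) - 4} = \sqrt{-4 + j \left(6 + j\right)}$)
$-38721 + \left(h{\left(-3 \right)} \left(-107\right) + 88\right) = -38721 + \left(\sqrt{-4 - 3 \left(6 - 3\right)} \left(-107\right) + 88\right) = -38721 + \left(\sqrt{-4 - 9} \left(-107\right) + 88\right) = -38721 + \left(\sqrt{-13} \left(-107\right) + 88\right) = -38721 + \left(i \sqrt{13} \left(-107\right) + 88\right) = -38721 + \left(- 107 i \sqrt{13} + 88\right) = -38721 + \left(88 - 107 i \sqrt{13}\right) = -38633 - 107 i \sqrt{13}$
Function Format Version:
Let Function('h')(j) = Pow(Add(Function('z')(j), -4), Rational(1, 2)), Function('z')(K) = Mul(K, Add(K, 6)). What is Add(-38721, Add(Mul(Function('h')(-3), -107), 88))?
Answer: Add(-38633, Mul(-107, I, Pow(13, Rational(1, 2)))) ≈ Add(-38633., Mul(-385.79, I))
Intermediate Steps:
Function('z')(K) = Mul(K, Add(6, K))
Function('h')(j) = Pow(Add(-4, Mul(j, Add(6, j))), Rational(1, 2)) (Function('h')(j) = Pow(Add(Mul(j, Add(6, j)), -4), Rational(1, 2)) = Pow(Add(-4, Mul(j, Add(6, j))), Rational(1, 2)))
Add(-38721, Add(Mul(Function('h')(-3), -107), 88)) = Add(-38721, Add(Mul(Pow(Add(-4, Mul(-3, Add(6, -3))), Rational(1, 2)), -107), 88)) = Add(-38721, Add(Mul(Pow(Add(-4, Mul(-3, 3)), Rational(1, 2)), -107), 88)) = Add(-38721, Add(Mul(Pow(Add(-4, -9), Rational(1, 2)), -107), 88)) = Add(-38721, Add(Mul(Pow(-13, Rational(1, 2)), -107), 88)) = Add(-38721, Add(Mul(Mul(I, Pow(13, Rational(1, 2))), -107), 88)) = Add(-38721, Add(Mul(-107, I, Pow(13, Rational(1, 2))), 88)) = Add(-38721, Add(88, Mul(-107, I, Pow(13, Rational(1, 2))))) = Add(-38633, Mul(-107, I, Pow(13, Rational(1, 2))))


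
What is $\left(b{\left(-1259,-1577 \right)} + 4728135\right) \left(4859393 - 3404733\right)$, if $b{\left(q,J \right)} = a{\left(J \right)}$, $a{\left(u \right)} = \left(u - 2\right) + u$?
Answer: $6873237952140$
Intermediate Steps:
$a{\left(u \right)} = -2 + 2 u$ ($a{\left(u \right)} = \left(-2 + u\right) + u = -2 + 2 u$)
$b{\left(q,J \right)} = -2 + 2 J$
$\left(b{\left(-1259,-1577 \right)} + 4728135\right) \left(4859393 - 3404733\right) = \left(\left(-2 + 2 \left(-1577\right)\right) + 4728135\right) \left(4859393 - 3404733\right) = \left(\left(-2 - 3154\right) + 4728135\right) 1454660 = \left(-3156 + 4728135\right) 1454660 = 4724979 \cdot 1454660 = 6873237952140$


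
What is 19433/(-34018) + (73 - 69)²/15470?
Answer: -150042111/263129230 ≈ -0.57022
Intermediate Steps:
19433/(-34018) + (73 - 69)²/15470 = 19433*(-1/34018) + 4²*(1/15470) = -19433/34018 + 16*(1/15470) = -19433/34018 + 8/7735 = -150042111/263129230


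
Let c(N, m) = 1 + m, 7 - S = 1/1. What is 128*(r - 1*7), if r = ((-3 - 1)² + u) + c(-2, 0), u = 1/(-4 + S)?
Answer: 1344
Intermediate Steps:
S = 6 (S = 7 - 1/1 = 7 - 1*1 = 7 - 1 = 6)
u = ½ (u = 1/(-4 + 6) = 1/2 = ½ ≈ 0.50000)
r = 35/2 (r = ((-3 - 1)² + ½) + (1 + 0) = ((-4)² + ½) + 1 = (16 + ½) + 1 = 33/2 + 1 = 35/2 ≈ 17.500)
128*(r - 1*7) = 128*(35/2 - 1*7) = 128*(35/2 - 7) = 128*(21/2) = 1344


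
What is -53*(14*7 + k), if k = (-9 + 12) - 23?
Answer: -4134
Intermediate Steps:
k = -20 (k = 3 - 23 = -20)
-53*(14*7 + k) = -53*(14*7 - 20) = -53*(98 - 20) = -53*78 = -4134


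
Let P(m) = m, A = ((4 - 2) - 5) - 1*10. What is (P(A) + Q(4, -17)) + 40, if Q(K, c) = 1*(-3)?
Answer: 24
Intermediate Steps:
A = -13 (A = (2 - 5) - 10 = -3 - 10 = -13)
Q(K, c) = -3
(P(A) + Q(4, -17)) + 40 = (-13 - 3) + 40 = -16 + 40 = 24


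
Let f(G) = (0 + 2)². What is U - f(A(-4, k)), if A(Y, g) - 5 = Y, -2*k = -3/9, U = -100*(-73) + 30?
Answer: 7326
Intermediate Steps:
U = 7330 (U = 7300 + 30 = 7330)
k = ⅙ (k = -(-3)/(2*9) = -½*(-⅓) = ⅙ ≈ 0.16667)
A(Y, g) = 5 + Y
f(G) = 4 (f(G) = 2² = 4)
U - f(A(-4, k)) = 7330 - 1*4 = 7330 - 4 = 7326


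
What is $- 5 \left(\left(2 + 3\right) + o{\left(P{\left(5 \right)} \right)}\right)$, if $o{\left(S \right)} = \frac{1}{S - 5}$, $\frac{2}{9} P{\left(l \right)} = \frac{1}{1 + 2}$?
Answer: $- \frac{165}{7} \approx -23.571$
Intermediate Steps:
$P{\left(l \right)} = \frac{3}{2}$ ($P{\left(l \right)} = \frac{9}{2 \left(1 + 2\right)} = \frac{9}{2 \cdot 3} = \frac{9}{2} \cdot \frac{1}{3} = \frac{3}{2}$)
$o{\left(S \right)} = \frac{1}{-5 + S}$
$- 5 \left(\left(2 + 3\right) + o{\left(P{\left(5 \right)} \right)}\right) = - 5 \left(\left(2 + 3\right) + \frac{1}{-5 + \frac{3}{2}}\right) = - 5 \left(5 + \frac{1}{- \frac{7}{2}}\right) = - 5 \left(5 - \frac{2}{7}\right) = \left(-5\right) \frac{33}{7} = - \frac{165}{7}$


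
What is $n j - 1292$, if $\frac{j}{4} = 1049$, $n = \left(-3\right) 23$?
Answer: $-290816$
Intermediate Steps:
$n = -69$
$j = 4196$ ($j = 4 \cdot 1049 = 4196$)
$n j - 1292 = \left(-69\right) 4196 - 1292 = -289524 - 1292 = -290816$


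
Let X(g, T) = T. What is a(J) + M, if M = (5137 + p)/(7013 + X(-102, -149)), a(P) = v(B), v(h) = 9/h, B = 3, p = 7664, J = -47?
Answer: 11131/2288 ≈ 4.8649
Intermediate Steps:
a(P) = 3 (a(P) = 9/3 = 9*(⅓) = 3)
M = 4267/2288 (M = (5137 + 7664)/(7013 - 149) = 12801/6864 = 12801*(1/6864) = 4267/2288 ≈ 1.8649)
a(J) + M = 3 + 4267/2288 = 11131/2288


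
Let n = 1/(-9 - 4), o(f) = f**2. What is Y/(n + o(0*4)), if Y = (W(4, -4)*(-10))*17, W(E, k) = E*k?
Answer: -35360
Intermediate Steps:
n = -1/13 (n = 1/(-13) = -1/13 ≈ -0.076923)
Y = 2720 (Y = ((4*(-4))*(-10))*17 = -16*(-10)*17 = 160*17 = 2720)
Y/(n + o(0*4)) = 2720/(-1/13 + (0*4)**2) = 2720/(-1/13 + 0**2) = 2720/(-1/13 + 0) = 2720/(-1/13) = 2720*(-13) = -35360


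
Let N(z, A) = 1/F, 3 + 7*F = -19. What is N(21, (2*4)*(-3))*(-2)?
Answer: 7/11 ≈ 0.63636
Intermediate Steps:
F = -22/7 (F = -3/7 + (⅐)*(-19) = -3/7 - 19/7 = -22/7 ≈ -3.1429)
N(z, A) = -7/22 (N(z, A) = 1/(-22/7) = -7/22)
N(21, (2*4)*(-3))*(-2) = -7/22*(-2) = 7/11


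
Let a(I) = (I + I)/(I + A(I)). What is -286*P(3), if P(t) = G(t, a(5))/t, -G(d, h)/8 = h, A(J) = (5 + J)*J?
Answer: 416/3 ≈ 138.67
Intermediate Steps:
A(J) = J*(5 + J)
a(I) = 2*I/(I + I*(5 + I)) (a(I) = (I + I)/(I + I*(5 + I)) = (2*I)/(I + I*(5 + I)) = 2*I/(I + I*(5 + I)))
G(d, h) = -8*h
P(t) = -16/(11*t) (P(t) = (-16/(6 + 5))/t = (-16/11)/t = (-8*2/11)/t = -16/(11*t))
-286*P(3) = -(-416)/3 = -286*(-16/33) = 416/3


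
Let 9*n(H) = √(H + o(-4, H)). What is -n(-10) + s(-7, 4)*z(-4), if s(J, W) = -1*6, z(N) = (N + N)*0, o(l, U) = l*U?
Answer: -√30/9 ≈ -0.60858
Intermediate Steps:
o(l, U) = U*l
n(H) = √3*√(-H)/9 (n(H) = √(H + H*(-4))/9 = √(H - 4*H)/9 = √(-3*H)/9 = (√3*√(-H))/9 = √3*√(-H)/9)
z(N) = 0 (z(N) = (2*N)*0 = 0)
s(J, W) = -6
-n(-10) + s(-7, 4)*z(-4) = -√3*√(-1*(-10))/9 - 6*0 = -√3*√10/9 + 0 = -√30/9 + 0 = -√30/9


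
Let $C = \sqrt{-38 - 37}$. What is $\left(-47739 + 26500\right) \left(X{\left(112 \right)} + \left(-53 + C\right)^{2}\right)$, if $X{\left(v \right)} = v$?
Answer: $-60446194 + 11256670 i \sqrt{3} \approx -6.0446 \cdot 10^{7} + 1.9497 \cdot 10^{7} i$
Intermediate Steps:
$C = 5 i \sqrt{3}$ ($C = \sqrt{-75} = 5 i \sqrt{3} \approx 8.6602 i$)
$\left(-47739 + 26500\right) \left(X{\left(112 \right)} + \left(-53 + C\right)^{2}\right) = \left(-47739 + 26500\right) \left(112 + \left(-53 + 5 i \sqrt{3}\right)^{2}\right) = - 21239 \left(112 + \left(-53 + 5 i \sqrt{3}\right)^{2}\right) = -2378768 - 21239 \left(-53 + 5 i \sqrt{3}\right)^{2}$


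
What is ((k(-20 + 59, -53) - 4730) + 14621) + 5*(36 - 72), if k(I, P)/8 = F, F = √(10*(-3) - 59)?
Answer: 9711 + 8*I*√89 ≈ 9711.0 + 75.472*I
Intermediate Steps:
F = I*√89 (F = √(-30 - 59) = √(-89) = I*√89 ≈ 9.434*I)
k(I, P) = 8*I*√89 (k(I, P) = 8*(I*√89) = 8*I*√89)
((k(-20 + 59, -53) - 4730) + 14621) + 5*(36 - 72) = ((8*I*√89 - 4730) + 14621) + 5*(36 - 72) = ((-4730 + 8*I*√89) + 14621) + 5*(-36) = (9891 + 8*I*√89) - 180 = 9711 + 8*I*√89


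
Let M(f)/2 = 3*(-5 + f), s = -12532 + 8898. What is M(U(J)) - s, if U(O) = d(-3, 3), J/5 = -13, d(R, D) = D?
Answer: 3622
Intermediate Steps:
J = -65 (J = 5*(-13) = -65)
U(O) = 3
s = -3634
M(f) = -30 + 6*f (M(f) = 2*(3*(-5 + f)) = 2*(-15 + 3*f) = -30 + 6*f)
M(U(J)) - s = (-30 + 6*3) - 1*(-3634) = (-30 + 18) + 3634 = -12 + 3634 = 3622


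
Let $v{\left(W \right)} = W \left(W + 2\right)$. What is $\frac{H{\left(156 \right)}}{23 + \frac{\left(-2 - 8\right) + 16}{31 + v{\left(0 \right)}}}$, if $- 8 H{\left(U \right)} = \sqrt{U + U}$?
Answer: $- \frac{31 \sqrt{78}}{2876} \approx -0.095196$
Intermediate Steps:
$v{\left(W \right)} = W \left(2 + W\right)$
$H{\left(U \right)} = - \frac{\sqrt{2} \sqrt{U}}{8}$ ($H{\left(U \right)} = - \frac{\sqrt{U + U}}{8} = - \frac{\sqrt{2 U}}{8} = - \frac{\sqrt{2} \sqrt{U}}{8}$)
$\frac{H{\left(156 \right)}}{23 + \frac{\left(-2 - 8\right) + 16}{31 + v{\left(0 \right)}}} = \frac{\left(- \frac{1}{8}\right) \sqrt{2} \sqrt{156}}{23 + \frac{\left(-2 - 8\right) + 16}{31 + 0 \left(2 + 0\right)}} = \frac{\left(- \frac{1}{8}\right) \sqrt{2} \cdot 2 \sqrt{39}}{23 + \frac{\left(-2 - 8\right) + 16}{31 + 0 \cdot 2}} = \frac{\left(- \frac{1}{4}\right) \sqrt{78}}{23 + \frac{-10 + 16}{31 + 0}} = \frac{\left(- \frac{1}{4}\right) \sqrt{78}}{23 + \frac{6}{31}} = \frac{\left(- \frac{1}{4}\right) \sqrt{78}}{\frac{719}{31}} = \frac{31 \left(- \frac{\sqrt{78}}{4}\right)}{719} = - \frac{31 \sqrt{78}}{2876}$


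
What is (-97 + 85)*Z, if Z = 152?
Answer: -1824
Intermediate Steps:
(-97 + 85)*Z = (-97 + 85)*152 = -12*152 = -1824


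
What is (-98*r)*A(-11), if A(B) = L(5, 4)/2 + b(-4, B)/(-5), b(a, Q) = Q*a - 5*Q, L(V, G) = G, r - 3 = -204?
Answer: -1753122/5 ≈ -3.5062e+5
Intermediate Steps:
r = -201 (r = 3 - 204 = -201)
b(a, Q) = -5*Q + Q*a
A(B) = 2 + 9*B/5 (A(B) = 4/2 + (B*(-5 - 4))/(-5) = 4*(½) + (B*(-9))*(-⅕) = 2 - 9*B*(-⅕) = 2 + 9*B/5)
(-98*r)*A(-11) = (-98*(-201))*(2 + (9/5)*(-11)) = 19698*(2 - 99/5) = 19698*(-89/5) = -1753122/5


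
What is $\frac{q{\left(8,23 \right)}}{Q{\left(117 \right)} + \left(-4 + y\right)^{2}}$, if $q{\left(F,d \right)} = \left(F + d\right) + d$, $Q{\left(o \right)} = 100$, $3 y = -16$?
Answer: $\frac{243}{842} \approx 0.2886$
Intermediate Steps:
$y = - \frac{16}{3}$ ($y = \frac{1}{3} \left(-16\right) = - \frac{16}{3} \approx -5.3333$)
$q{\left(F,d \right)} = F + 2 d$
$\frac{q{\left(8,23 \right)}}{Q{\left(117 \right)} + \left(-4 + y\right)^{2}} = \frac{8 + 2 \cdot 23}{100 + \left(-4 - \frac{16}{3}\right)^{2}} = \frac{8 + 46}{100 + \left(- \frac{28}{3}\right)^{2}} = \frac{54}{100 + \frac{784}{9}} = \frac{54}{\frac{1684}{9}} = 54 \cdot \frac{9}{1684} = \frac{243}{842}$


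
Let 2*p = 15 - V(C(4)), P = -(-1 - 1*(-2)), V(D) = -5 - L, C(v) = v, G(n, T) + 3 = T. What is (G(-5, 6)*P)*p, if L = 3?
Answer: -69/2 ≈ -34.500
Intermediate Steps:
G(n, T) = -3 + T
V(D) = -8 (V(D) = -5 - 1*3 = -5 - 3 = -8)
P = -1 (P = -(-1 + 2) = -1*1 = -1)
p = 23/2 (p = (15 - 1*(-8))/2 = (15 + 8)/2 = (½)*23 = 23/2 ≈ 11.500)
(G(-5, 6)*P)*p = ((-3 + 6)*(-1))*(23/2) = (3*(-1))*(23/2) = -3*23/2 = -69/2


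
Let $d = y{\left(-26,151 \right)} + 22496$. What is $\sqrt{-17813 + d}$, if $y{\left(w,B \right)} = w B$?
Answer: $\sqrt{757} \approx 27.514$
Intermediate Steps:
$y{\left(w,B \right)} = B w$
$d = 18570$ ($d = 151 \left(-26\right) + 22496 = -3926 + 22496 = 18570$)
$\sqrt{-17813 + d} = \sqrt{-17813 + 18570} = \sqrt{757}$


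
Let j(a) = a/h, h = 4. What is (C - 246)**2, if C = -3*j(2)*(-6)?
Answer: 56169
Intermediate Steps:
j(a) = a/4
C = 9 (C = -3*2/4*(-6) = -3*1/2*(-6) = -3/2*(-6) = 9)
(C - 246)**2 = (9 - 246)**2 = (-237)**2 = 56169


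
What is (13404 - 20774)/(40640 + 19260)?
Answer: -737/5990 ≈ -0.12304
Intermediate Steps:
(13404 - 20774)/(40640 + 19260) = -7370/59900 = -7370*1/59900 = -737/5990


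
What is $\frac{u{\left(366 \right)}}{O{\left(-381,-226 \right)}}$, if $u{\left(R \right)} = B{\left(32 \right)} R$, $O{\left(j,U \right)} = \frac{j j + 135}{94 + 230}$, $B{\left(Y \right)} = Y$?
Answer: $\frac{26352}{1009} \approx 26.117$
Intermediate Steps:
$O{\left(j,U \right)} = \frac{5}{12} + \frac{j^{2}}{324}$ ($O{\left(j,U \right)} = \frac{j^{2} + 135}{324} = \left(135 + j^{2}\right) \frac{1}{324} = \frac{5}{12} + \frac{j^{2}}{324}$)
$u{\left(R \right)} = 32 R$
$\frac{u{\left(366 \right)}}{O{\left(-381,-226 \right)}} = \frac{32 \cdot 366}{\frac{5}{12} + \frac{\left(-381\right)^{2}}{324}} = \frac{11712}{\frac{5}{12} + \frac{1}{324} \cdot 145161} = \frac{11712}{\frac{5}{12} + \frac{16129}{36}} = \frac{11712}{\frac{4036}{9}} = 11712 \cdot \frac{9}{4036} = \frac{26352}{1009}$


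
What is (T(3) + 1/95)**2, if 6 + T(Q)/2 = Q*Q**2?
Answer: 15928081/9025 ≈ 1764.9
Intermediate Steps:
T(Q) = -12 + 2*Q**3 (T(Q) = -12 + 2*(Q*Q**2) = -12 + 2*Q**3)
(T(3) + 1/95)**2 = ((-12 + 2*3**3) + 1/95)**2 = ((-12 + 2*27) + 1/95)**2 = ((-12 + 54) + 1/95)**2 = (42 + 1/95)**2 = (3991/95)**2 = 15928081/9025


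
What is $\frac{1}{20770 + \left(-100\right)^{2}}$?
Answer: $\frac{1}{30770} \approx 3.2499 \cdot 10^{-5}$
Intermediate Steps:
$\frac{1}{20770 + \left(-100\right)^{2}} = \frac{1}{20770 + 10000} = \frac{1}{30770}$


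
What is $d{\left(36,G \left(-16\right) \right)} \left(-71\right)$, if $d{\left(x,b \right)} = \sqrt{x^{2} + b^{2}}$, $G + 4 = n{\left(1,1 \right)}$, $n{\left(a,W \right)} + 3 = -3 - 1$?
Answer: $- 284 \sqrt{2017} \approx -12755.0$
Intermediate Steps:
$n{\left(a,W \right)} = -7$ ($n{\left(a,W \right)} = -3 - 4 = -7$)
$G = -11$ ($G = -4 - 7 = -11$)
$d{\left(x,b \right)} = \sqrt{b^{2} + x^{2}}$
$d{\left(36,G \left(-16\right) \right)} \left(-71\right) = \sqrt{\left(\left(-11\right) \left(-16\right)\right)^{2} + 36^{2}} \left(-71\right) = \sqrt{176^{2} + 1296} \left(-71\right) = \sqrt{30976 + 1296} \left(-71\right) = \sqrt{32272} \left(-71\right) = 4 \sqrt{2017} \left(-71\right) = - 284 \sqrt{2017}$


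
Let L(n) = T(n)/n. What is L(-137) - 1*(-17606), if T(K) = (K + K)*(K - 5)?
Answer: 17322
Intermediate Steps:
T(K) = 2*K*(-5 + K) (T(K) = (2*K)*(-5 + K) = 2*K*(-5 + K))
L(n) = -10 + 2*n (L(n) = (2*n*(-5 + n))/n = -10 + 2*n)
L(-137) - 1*(-17606) = (-10 + 2*(-137)) - 1*(-17606) = (-10 - 274) + 17606 = -284 + 17606 = 17322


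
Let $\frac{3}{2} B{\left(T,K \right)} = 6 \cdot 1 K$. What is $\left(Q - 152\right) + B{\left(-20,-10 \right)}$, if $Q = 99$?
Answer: $-93$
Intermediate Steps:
$B{\left(T,K \right)} = 4 K$ ($B{\left(T,K \right)} = \frac{2 \cdot 6 \cdot 1 K}{3} = \frac{2 \cdot 6 K}{3} = 4 K$)
$\left(Q - 152\right) + B{\left(-20,-10 \right)} = \left(99 - 152\right) + 4 \left(-10\right) = -53 - 40 = -93$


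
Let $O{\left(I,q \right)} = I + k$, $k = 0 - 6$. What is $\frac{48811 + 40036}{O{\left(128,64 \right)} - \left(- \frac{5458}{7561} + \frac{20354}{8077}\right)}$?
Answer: $\frac{5425903792859}{7340751706} \approx 739.15$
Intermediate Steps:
$k = -6$ ($k = 0 - 6 = -6$)
$O{\left(I,q \right)} = -6 + I$ ($O{\left(I,q \right)} = I - 6 = -6 + I$)
$\frac{48811 + 40036}{O{\left(128,64 \right)} - \left(- \frac{5458}{7561} + \frac{20354}{8077}\right)} = \frac{48811 + 40036}{\left(-6 + 128\right) - \left(- \frac{5458}{7561} + \frac{20354}{8077}\right)} = \frac{88847}{122 - \frac{109812328}{61070197}} = \frac{88847}{\frac{7340751706}{61070197}} = 88847 \cdot \frac{61070197}{7340751706} = \frac{5425903792859}{7340751706}$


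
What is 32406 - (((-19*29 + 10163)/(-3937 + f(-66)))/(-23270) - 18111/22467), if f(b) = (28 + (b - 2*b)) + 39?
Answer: 1790258339494201/55243282510 ≈ 32407.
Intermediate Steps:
f(b) = 67 - b (f(b) = (28 - b) + 39 = 67 - b)
32406 - (((-19*29 + 10163)/(-3937 + f(-66)))/(-23270) - 18111/22467) = 32406 - (((-19*29 + 10163)/(-3937 + (67 - 1*(-66))))/(-23270) - 18111/22467) = 32406 - (((-551 + 10163)/(-3937 + (67 + 66)))*(-1/23270) - 18111*1/22467) = 32406 - ((9612/(-3937 + 133))*(-1/23270) - 6037/7489) = 32406 - ((9612/(-3804))*(-1/23270) - 6037/7489) = 32406 - ((9612*(-1/3804))*(-1/23270) - 6037/7489) = 32406 - (-801/317*(-1/23270) - 6037/7489) = 32406 - (801/7376590 - 6037/7489) = 32406 - 1*(-44526475141/55243282510) = 32406 + 44526475141/55243282510 = 1790258339494201/55243282510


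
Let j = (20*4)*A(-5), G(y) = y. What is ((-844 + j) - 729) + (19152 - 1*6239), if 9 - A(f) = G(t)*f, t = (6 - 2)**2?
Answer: 18460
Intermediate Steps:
t = 16 (t = 4**2 = 16)
A(f) = 9 - 16*f
j = 7120 (j = (20*4)*(9 - 16*(-5)) = 80*(9 + 80) = 80*89 = 7120)
((-844 + j) - 729) + (19152 - 1*6239) = ((-844 + 7120) - 729) + (19152 - 1*6239) = (6276 - 729) + (19152 - 6239) = 5547 + 12913 = 18460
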